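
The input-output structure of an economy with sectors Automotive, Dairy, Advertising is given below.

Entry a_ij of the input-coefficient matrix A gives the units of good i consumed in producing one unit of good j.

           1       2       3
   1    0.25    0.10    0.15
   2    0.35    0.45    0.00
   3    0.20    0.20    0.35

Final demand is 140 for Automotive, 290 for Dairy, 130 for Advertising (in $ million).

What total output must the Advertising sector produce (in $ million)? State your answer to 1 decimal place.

I − A =
  [   0.75    -0.10    -0.15]
  [  -0.35     0.55     0.00]
  [  -0.20    -0.20     0.65]
Cofactors of I−A, C_ij = (−1)^(i+j)·(minor ij) (rows/columns in the sector order above):
  C_11 = (0.55)(0.65) − (0.00)(-0.20) = 0.3575
  C_12 = −[(-0.35)(0.65) − (0.00)(-0.20)] = 0.2275
  C_13 = (-0.35)(-0.20) − (0.55)(-0.20) = 0.1800
  C_21 = −[(-0.10)(0.65) − (-0.15)(-0.20)] = 0.0950
  C_22 = (0.75)(0.65) − (-0.15)(-0.20) = 0.4575
  C_23 = −[(0.75)(-0.20) − (-0.10)(-0.20)] = 0.1700
  C_31 = (-0.10)(0.00) − (-0.15)(0.55) = 0.0825
  C_32 = −[(0.75)(0.00) − (-0.15)(-0.35)] = 0.0525
  C_33 = (0.75)(0.55) − (-0.10)(-0.35) = 0.3775
det(I−A) = Σ_j (I−A)_1j·C_1j = (0.75)(0.3575) + (-0.10)(0.2275) + (-0.15)(0.1800) = 0.218375
adj(I−A) = Cᵀ =
  [ 0.3575   0.0950   0.0825]
  [ 0.2275   0.4575   0.0525]
  [ 0.1800   0.1700   0.3775]
(I − A)⁻¹ = adj(I−A) / det(I−A) ≈
  [   1.6371     0.4350     0.3778]
  [   1.0418     2.0950     0.2404]
  [   0.8243     0.7785     1.7287]
x = (I − A)⁻¹ d = adj(I−A)·d / det(I−A), with det(I−A) = 0.218375:
  x_1 = (0.3575·140 + 0.0950·290 + 0.0825·130) / 0.218375 = 88.325 / 0.218375 ≈ 404.5
  x_2 = (0.2275·140 + 0.4575·290 + 0.0525·130) / 0.218375 = 171.35 / 0.218375 ≈ 784.7
  x_3 = (0.1800·140 + 0.1700·290 + 0.3775·130) / 0.218375 = 123.575 / 0.218375 ≈ 565.9

x_3 = 565.9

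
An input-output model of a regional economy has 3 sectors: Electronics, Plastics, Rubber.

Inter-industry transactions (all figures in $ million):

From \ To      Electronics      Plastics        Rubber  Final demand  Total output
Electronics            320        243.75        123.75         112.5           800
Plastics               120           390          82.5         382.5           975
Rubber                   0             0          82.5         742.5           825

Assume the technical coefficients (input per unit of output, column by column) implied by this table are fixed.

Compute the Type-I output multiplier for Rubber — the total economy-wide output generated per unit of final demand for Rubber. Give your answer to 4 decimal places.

Technical coefficients a_ij = z_ij / X_j:
  a_EE = 320/800 = 0.40, a_PE = 120/800 = 0.15, a_RE = 0/800 = 0.00
  a_EP = 243.75/975 = 0.25, a_PP = 390/975 = 0.40, a_RP = 0/975 = 0.00
  a_ER = 123.75/825 = 0.15, a_PR = 82.5/825 = 0.10, a_RR = 82.5/825 = 0.10
I − A =
  [   0.60    -0.25    -0.15]
  [  -0.15     0.60    -0.10]
  [   0.00     0.00     0.90]
Cofactors of I−A, C_ij = (−1)^(i+j)·(minor ij) (rows/columns in the sector order above):
  C_11 = (0.60)(0.90) − (-0.10)(0.00) = 0.5400
  C_12 = −[(-0.15)(0.90) − (-0.10)(0.00)] = 0.1350
  C_13 = (-0.15)(0.00) − (0.60)(0.00) = 0.0000
  C_21 = −[(-0.25)(0.90) − (-0.15)(0.00)] = 0.2250
  C_22 = (0.60)(0.90) − (-0.15)(0.00) = 0.5400
  C_23 = −[(0.60)(0.00) − (-0.25)(0.00)] = 0.0000
  C_31 = (-0.25)(-0.10) − (-0.15)(0.60) = 0.1150
  C_32 = −[(0.60)(-0.10) − (-0.15)(-0.15)] = 0.0825
  C_33 = (0.60)(0.60) − (-0.25)(-0.15) = 0.3225
det(I−A) = Σ_j (I−A)_1j·C_1j = (0.60)(0.5400) + (-0.25)(0.1350) + (-0.15)(0.0000) = 0.29025
adj(I−A) = Cᵀ =
  [ 0.5400   0.2250   0.1150]
  [ 0.1350   0.5400   0.0825]
  [ 0.0000   0.0000   0.3225]
(I − A)⁻¹ = adj(I−A) / det(I−A) ≈
  [   1.86047     0.77519     0.39621]
  [   0.46512     1.86047     0.28424]
  [   0.00000     0.00000     1.11111]
The output multiplier for sector j is the column-j sum of the Leontief inverse (I − A)⁻¹ = adj(I−A) / det(I−A).
Column R of adj(I−A): (0.1150, 0.0825, 0.3225); det(I−A) = 0.29025.
m_R = (0.1150 + 0.0825 + 0.3225) / 0.29025 = 0.52 / 0.29025 ≈ 1.7916.

m_R = 1.7916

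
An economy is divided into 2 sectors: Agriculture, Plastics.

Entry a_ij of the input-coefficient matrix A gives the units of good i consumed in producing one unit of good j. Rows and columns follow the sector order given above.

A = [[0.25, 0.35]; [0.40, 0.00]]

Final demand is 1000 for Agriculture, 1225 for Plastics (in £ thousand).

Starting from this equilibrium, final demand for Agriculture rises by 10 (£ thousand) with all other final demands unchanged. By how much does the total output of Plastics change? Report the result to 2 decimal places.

Δx_2 = 6.56

I − A =
  [   0.75    -0.35]
  [  -0.40     1.00]
det(I−A) = (0.75)(1.00) − (-0.35)(-0.40) = 0.6100
adj(I−A) = [[1.00, 0.35], [0.40, 0.75]]
(I − A)⁻¹ = adj(I−A) / det(I−A) ≈
  [   1.6393     0.5738]
  [   0.6557     1.2295]
Δx = (I − A)⁻¹ Δd with Δd having +10 in the Agriculture component and 0 elsewhere.
So Δx_2 = L_21 · (+10), where L_21 = adj(I−A)_21 / det(I−A) = 0.40 / 0.6100.
Δx_2 = 0.40 × (+10) / 0.6100 = 4.00 / 0.6100 ≈ 6.56.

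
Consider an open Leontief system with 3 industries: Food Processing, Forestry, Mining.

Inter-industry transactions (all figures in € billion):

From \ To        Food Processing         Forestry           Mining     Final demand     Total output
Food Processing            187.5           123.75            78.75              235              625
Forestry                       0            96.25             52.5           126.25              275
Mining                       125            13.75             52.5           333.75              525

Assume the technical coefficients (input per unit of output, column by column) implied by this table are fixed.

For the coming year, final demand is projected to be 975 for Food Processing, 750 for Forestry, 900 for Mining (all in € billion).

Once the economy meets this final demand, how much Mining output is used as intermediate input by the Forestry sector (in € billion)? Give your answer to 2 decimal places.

Technical coefficients a_ij = z_ij / X_j:
  a_11 = 187.5/625 = 0.30, a_21 = 0/625 = 0.00, a_31 = 125/625 = 0.20
  a_12 = 123.75/275 = 0.45, a_22 = 96.25/275 = 0.35, a_32 = 13.75/275 = 0.05
  a_13 = 78.75/525 = 0.15, a_23 = 52.5/525 = 0.10, a_33 = 52.5/525 = 0.10
I − A =
  [   0.70    -0.45    -0.15]
  [   0.00     0.65    -0.10]
  [  -0.20    -0.05     0.90]
Cofactors of I−A, C_ij = (−1)^(i+j)·(minor ij) (rows/columns in the sector order above):
  C_11 = (0.65)(0.90) − (-0.10)(-0.05) = 0.5800
  C_12 = −[(0.00)(0.90) − (-0.10)(-0.20)] = 0.0200
  C_13 = (0.00)(-0.05) − (0.65)(-0.20) = 0.1300
  C_21 = −[(-0.45)(0.90) − (-0.15)(-0.05)] = 0.4125
  C_22 = (0.70)(0.90) − (-0.15)(-0.20) = 0.6000
  C_23 = −[(0.70)(-0.05) − (-0.45)(-0.20)] = 0.1250
  C_31 = (-0.45)(-0.10) − (-0.15)(0.65) = 0.1425
  C_32 = −[(0.70)(-0.10) − (-0.15)(0.00)] = 0.0700
  C_33 = (0.70)(0.65) − (-0.45)(0.00) = 0.4550
det(I−A) = Σ_j (I−A)_1j·C_1j = (0.70)(0.5800) + (-0.45)(0.0200) + (-0.15)(0.1300) = 0.3775
adj(I−A) = Cᵀ =
  [ 0.5800   0.4125   0.1425]
  [ 0.0200   0.6000   0.0700]
  [ 0.1300   0.1250   0.4550]
(I − A)⁻¹ = adj(I−A) / det(I−A) ≈
  [   1.5364     1.0927     0.3775]
  [   0.0530     1.5894     0.1854]
  [   0.3444     0.3311     1.2053]
First solve x = (I − A)⁻¹ d = adj(I−A)·d / det(I−A); in particular x_2 = (0.0200·975 + 0.6000·750 + 0.0700·900) / 0.3775 = 532.50 / 0.3775 ≈ 1410.5960.
Intermediate flow from 3 to 2: z_32 = a_32 · x_2 = 0.05 × 532.50 / 0.3775 = 26.625 / 0.3775 ≈ 70.53.

z_32 = 70.53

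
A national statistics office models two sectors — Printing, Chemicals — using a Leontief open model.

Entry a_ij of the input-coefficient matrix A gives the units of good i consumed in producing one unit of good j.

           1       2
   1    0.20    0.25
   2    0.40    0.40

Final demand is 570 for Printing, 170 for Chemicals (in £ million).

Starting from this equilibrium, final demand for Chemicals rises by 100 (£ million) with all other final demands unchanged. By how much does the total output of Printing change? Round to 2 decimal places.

I − A =
  [   0.80    -0.25]
  [  -0.40     0.60]
det(I−A) = (0.80)(0.60) − (-0.25)(-0.40) = 0.3800
adj(I−A) = [[0.60, 0.25], [0.40, 0.80]]
(I − A)⁻¹ = adj(I−A) / det(I−A) ≈
  [   1.5789     0.6579]
  [   1.0526     2.1053]
Δx = (I − A)⁻¹ Δd with Δd having +100 in the Chemicals component and 0 elsewhere.
So Δx_1 = L_12 · (+100), where L_12 = adj(I−A)_12 / det(I−A) = 0.25 / 0.3800.
Δx_1 = 0.25 × (+100) / 0.3800 = 25.00 / 0.3800 ≈ 65.79.

Δx_1 = 65.79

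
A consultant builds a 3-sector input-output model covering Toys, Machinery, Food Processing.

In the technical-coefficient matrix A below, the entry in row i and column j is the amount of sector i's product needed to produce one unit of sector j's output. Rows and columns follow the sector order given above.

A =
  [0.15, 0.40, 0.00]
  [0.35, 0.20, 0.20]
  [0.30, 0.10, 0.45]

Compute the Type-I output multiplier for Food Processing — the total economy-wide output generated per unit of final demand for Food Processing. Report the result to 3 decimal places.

I − A =
  [   0.85    -0.40     0.00]
  [  -0.35     0.80    -0.20]
  [  -0.30    -0.10     0.55]
Cofactors of I−A, C_ij = (−1)^(i+j)·(minor ij) (rows/columns in the sector order above):
  C_11 = (0.80)(0.55) − (-0.20)(-0.10) = 0.4200
  C_12 = −[(-0.35)(0.55) − (-0.20)(-0.30)] = 0.2525
  C_13 = (-0.35)(-0.10) − (0.80)(-0.30) = 0.2750
  C_21 = −[(-0.40)(0.55) − (0.00)(-0.10)] = 0.2200
  C_22 = (0.85)(0.55) − (0.00)(-0.30) = 0.4675
  C_23 = −[(0.85)(-0.10) − (-0.40)(-0.30)] = 0.2050
  C_31 = (-0.40)(-0.20) − (0.00)(0.80) = 0.0800
  C_32 = −[(0.85)(-0.20) − (0.00)(-0.35)] = 0.1700
  C_33 = (0.85)(0.80) − (-0.40)(-0.35) = 0.5400
det(I−A) = Σ_j (I−A)_1j·C_1j = (0.85)(0.4200) + (-0.40)(0.2525) + (0.00)(0.2750) = 0.2560
adj(I−A) = Cᵀ =
  [ 0.4200   0.2200   0.0800]
  [ 0.2525   0.4675   0.1700]
  [ 0.2750   0.2050   0.5400]
(I − A)⁻¹ = adj(I−A) / det(I−A) ≈
  [   1.6406     0.8594     0.3125]
  [   0.9863     1.8262     0.6641]
  [   1.0742     0.8008     2.1094]
The output multiplier for sector j is the column-j sum of the Leontief inverse (I − A)⁻¹ = adj(I−A) / det(I−A).
Column F of adj(I−A): (0.0800, 0.1700, 0.5400); det(I−A) = 0.2560.
m_F = (0.0800 + 0.1700 + 0.5400) / 0.2560 = 0.79 / 0.2560 ≈ 3.086.

m_F = 3.086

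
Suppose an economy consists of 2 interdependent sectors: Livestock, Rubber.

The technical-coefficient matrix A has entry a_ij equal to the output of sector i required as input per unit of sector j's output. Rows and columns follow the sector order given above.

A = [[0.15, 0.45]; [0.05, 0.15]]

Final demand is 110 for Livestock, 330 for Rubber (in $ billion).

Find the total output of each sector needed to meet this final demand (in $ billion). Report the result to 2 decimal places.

I − A =
  [   0.85    -0.45]
  [  -0.05     0.85]
det(I−A) = (0.85)(0.85) − (-0.45)(-0.05) = 0.7000
adj(I−A) = [[0.85, 0.45], [0.05, 0.85]]
(I − A)⁻¹ = adj(I−A) / det(I−A) ≈
  [   1.2143     0.6429]
  [   0.0714     1.2143]
x = (I − A)⁻¹ d = adj(I−A)·d / det(I−A), with det(I−A) = 0.7000:
  x_L = (0.85·110 + 0.45·330) / 0.7000 = 242.00 / 0.7000 ≈ 345.71
  x_R = (0.05·110 + 0.85·330) / 0.7000 = 286.00 / 0.7000 ≈ 408.57

x_L = 345.71, x_R = 408.57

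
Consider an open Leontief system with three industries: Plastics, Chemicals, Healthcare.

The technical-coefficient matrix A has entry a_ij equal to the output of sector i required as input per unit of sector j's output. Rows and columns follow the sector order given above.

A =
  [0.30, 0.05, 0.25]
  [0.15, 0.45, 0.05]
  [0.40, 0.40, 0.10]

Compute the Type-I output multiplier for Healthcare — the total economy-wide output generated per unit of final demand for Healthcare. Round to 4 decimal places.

I − A =
  [   0.70    -0.05    -0.25]
  [  -0.15     0.55    -0.05]
  [  -0.40    -0.40     0.90]
Cofactors of I−A, C_ij = (−1)^(i+j)·(minor ij) (rows/columns in the sector order above):
  C_11 = (0.55)(0.90) − (-0.05)(-0.40) = 0.4750
  C_12 = −[(-0.15)(0.90) − (-0.05)(-0.40)] = 0.1550
  C_13 = (-0.15)(-0.40) − (0.55)(-0.40) = 0.2800
  C_21 = −[(-0.05)(0.90) − (-0.25)(-0.40)] = 0.1450
  C_22 = (0.70)(0.90) − (-0.25)(-0.40) = 0.5300
  C_23 = −[(0.70)(-0.40) − (-0.05)(-0.40)] = 0.3000
  C_31 = (-0.05)(-0.05) − (-0.25)(0.55) = 0.1400
  C_32 = −[(0.70)(-0.05) − (-0.25)(-0.15)] = 0.0725
  C_33 = (0.70)(0.55) − (-0.05)(-0.15) = 0.3775
det(I−A) = Σ_j (I−A)_1j·C_1j = (0.70)(0.4750) + (-0.05)(0.1550) + (-0.25)(0.2800) = 0.25475
adj(I−A) = Cᵀ =
  [ 0.4750   0.1450   0.1400]
  [ 0.1550   0.5300   0.0725]
  [ 0.2800   0.3000   0.3775]
(I − A)⁻¹ = adj(I−A) / det(I−A) ≈
  [   1.86457     0.56919     0.54956]
  [   0.60844     2.08047     0.28459]
  [   1.09912     1.17763     1.48184]
The output multiplier for sector j is the column-j sum of the Leontief inverse (I − A)⁻¹ = adj(I−A) / det(I−A).
Column 3 of adj(I−A): (0.1400, 0.0725, 0.3775); det(I−A) = 0.25475.
m_3 = (0.1400 + 0.0725 + 0.3775) / 0.25475 = 0.59 / 0.25475 ≈ 2.3160.

m_3 = 2.3160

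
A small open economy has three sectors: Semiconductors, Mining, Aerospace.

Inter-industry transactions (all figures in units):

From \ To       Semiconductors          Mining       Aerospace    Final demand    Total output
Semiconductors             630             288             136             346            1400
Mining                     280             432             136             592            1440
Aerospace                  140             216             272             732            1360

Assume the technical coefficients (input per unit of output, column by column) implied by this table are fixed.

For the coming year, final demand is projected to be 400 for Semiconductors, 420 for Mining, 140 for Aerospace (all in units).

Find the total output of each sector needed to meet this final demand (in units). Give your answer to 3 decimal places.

Technical coefficients a_ij = z_ij / X_j:
  a_11 = 630/1400 = 0.45, a_21 = 280/1400 = 0.20, a_31 = 140/1400 = 0.10
  a_12 = 288/1440 = 0.20, a_22 = 432/1440 = 0.30, a_32 = 216/1440 = 0.15
  a_13 = 136/1360 = 0.10, a_23 = 136/1360 = 0.10, a_33 = 272/1360 = 0.20
I − A =
  [   0.55    -0.20    -0.10]
  [  -0.20     0.70    -0.10]
  [  -0.10    -0.15     0.80]
Cofactors of I−A, C_ij = (−1)^(i+j)·(minor ij) (rows/columns in the sector order above):
  C_11 = (0.70)(0.80) − (-0.10)(-0.15) = 0.5450
  C_12 = −[(-0.20)(0.80) − (-0.10)(-0.10)] = 0.1700
  C_13 = (-0.20)(-0.15) − (0.70)(-0.10) = 0.1000
  C_21 = −[(-0.20)(0.80) − (-0.10)(-0.15)] = 0.1750
  C_22 = (0.55)(0.80) − (-0.10)(-0.10) = 0.4300
  C_23 = −[(0.55)(-0.15) − (-0.20)(-0.10)] = 0.1025
  C_31 = (-0.20)(-0.10) − (-0.10)(0.70) = 0.0900
  C_32 = −[(0.55)(-0.10) − (-0.10)(-0.20)] = 0.0750
  C_33 = (0.55)(0.70) − (-0.20)(-0.20) = 0.3450
det(I−A) = Σ_j (I−A)_1j·C_1j = (0.55)(0.5450) + (-0.20)(0.1700) + (-0.10)(0.1000) = 0.25575
adj(I−A) = Cᵀ =
  [ 0.5450   0.1750   0.0900]
  [ 0.1700   0.4300   0.0750]
  [ 0.1000   0.1025   0.3450]
(I − A)⁻¹ = adj(I−A) / det(I−A) ≈
  [   2.1310     0.6843     0.3519]
  [   0.6647     1.6813     0.2933]
  [   0.3910     0.4008     1.3490]
x = (I − A)⁻¹ d = adj(I−A)·d / det(I−A), with det(I−A) = 0.25575:
  x_1 = (0.5450·400 + 0.1750·420 + 0.0900·140) / 0.25575 = 304.10 / 0.25575 ≈ 1189.052
  x_2 = (0.1700·400 + 0.4300·420 + 0.0750·140) / 0.25575 = 259.10 / 0.25575 ≈ 1013.099
  x_3 = (0.1000·400 + 0.1025·420 + 0.3450·140) / 0.25575 = 131.35 / 0.25575 ≈ 513.587

x_1 = 1189.052, x_2 = 1013.099, x_3 = 513.587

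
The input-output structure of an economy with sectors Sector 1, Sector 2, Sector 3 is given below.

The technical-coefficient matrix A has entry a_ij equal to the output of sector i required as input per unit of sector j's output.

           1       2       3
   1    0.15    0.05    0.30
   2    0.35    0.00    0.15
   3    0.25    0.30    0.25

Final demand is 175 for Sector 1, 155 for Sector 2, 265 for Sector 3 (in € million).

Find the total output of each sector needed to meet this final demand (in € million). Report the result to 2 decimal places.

x_1 = 470.17, x_2 = 421.35, x_3 = 678.60

I − A =
  [   0.85    -0.05    -0.30]
  [  -0.35     1.00    -0.15]
  [  -0.25    -0.30     0.75]
Cofactors of I−A, C_ij = (−1)^(i+j)·(minor ij) (rows/columns in the sector order above):
  C_11 = (1.00)(0.75) − (-0.15)(-0.30) = 0.7050
  C_12 = −[(-0.35)(0.75) − (-0.15)(-0.25)] = 0.3000
  C_13 = (-0.35)(-0.30) − (1.00)(-0.25) = 0.3550
  C_21 = −[(-0.05)(0.75) − (-0.30)(-0.30)] = 0.1275
  C_22 = (0.85)(0.75) − (-0.30)(-0.25) = 0.5625
  C_23 = −[(0.85)(-0.30) − (-0.05)(-0.25)] = 0.2675
  C_31 = (-0.05)(-0.15) − (-0.30)(1.00) = 0.3075
  C_32 = −[(0.85)(-0.15) − (-0.30)(-0.35)] = 0.2325
  C_33 = (0.85)(1.00) − (-0.05)(-0.35) = 0.8325
det(I−A) = Σ_j (I−A)_1j·C_1j = (0.85)(0.7050) + (-0.05)(0.3000) + (-0.30)(0.3550) = 0.47775
adj(I−A) = Cᵀ =
  [ 0.7050   0.1275   0.3075]
  [ 0.3000   0.5625   0.2325]
  [ 0.3550   0.2675   0.8325]
(I − A)⁻¹ = adj(I−A) / det(I−A) ≈
  [   1.4757     0.2669     0.6436]
  [   0.6279     1.1774     0.4867]
  [   0.7431     0.5599     1.7425]
x = (I − A)⁻¹ d = adj(I−A)·d / det(I−A), with det(I−A) = 0.47775:
  x_1 = (0.7050·175 + 0.1275·155 + 0.3075·265) / 0.47775 = 224.625 / 0.47775 ≈ 470.17
  x_2 = (0.3000·175 + 0.5625·155 + 0.2325·265) / 0.47775 = 201.30 / 0.47775 ≈ 421.35
  x_3 = (0.3550·175 + 0.2675·155 + 0.8325·265) / 0.47775 = 324.20 / 0.47775 ≈ 678.60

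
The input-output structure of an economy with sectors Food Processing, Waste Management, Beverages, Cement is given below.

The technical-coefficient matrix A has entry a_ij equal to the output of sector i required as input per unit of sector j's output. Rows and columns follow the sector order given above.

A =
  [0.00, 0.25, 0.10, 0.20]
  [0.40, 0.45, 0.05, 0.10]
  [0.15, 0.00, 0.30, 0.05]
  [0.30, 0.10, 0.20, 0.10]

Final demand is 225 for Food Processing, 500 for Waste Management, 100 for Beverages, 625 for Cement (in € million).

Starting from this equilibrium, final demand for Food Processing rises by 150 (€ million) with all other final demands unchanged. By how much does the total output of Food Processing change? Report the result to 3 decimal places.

Δx_F = 224.068

I − A =
  [   1.00    -0.25    -0.10    -0.20]
  [  -0.40     0.55    -0.05    -0.10]
  [  -0.15     0.00     0.70    -0.05]
  [  -0.30    -0.10    -0.20     0.90]
Compute the cofactors C_ij = (−1)^(i+j)·(3×3 minor ij) of I−A; the adjugate is their transpose:
adj(I−A) = Cᵀ =
  [ 0.333750   0.169500   0.087750   0.097875]
  [ 0.279500   0.557000   0.117000   0.130500]
  [ 0.083000   0.045500   0.346500   0.042750]
  [ 0.160750   0.128500   0.119250   0.304875]
det(I−A) = Σ_j (I−A)_1j·C_1j = (1.00)(0.333750) + (-0.25)(0.279500) + (-0.10)(0.083000) + (-0.20)(0.160750) = 0.223425
(I − A)⁻¹ = adj(I−A) / det(I−A) ≈
  [   1.4938     0.7586     0.3927     0.4381]
  [   1.2510     2.4930     0.5237     0.5841]
  [   0.3715     0.2036     1.5509     0.1913]
  [   0.7195     0.5751     0.5337     1.3646]
Δx = (I − A)⁻¹ Δd with Δd having +150 in the Food Processing component and 0 elsewhere.
So Δx_F = L_FF · (+150), where L_FF = adj(I−A)_FF / det(I−A) = 0.333750 / 0.223425.
Δx_F = 0.333750 × (+150) / 0.223425 = 50.0625 / 0.223425 ≈ 224.068.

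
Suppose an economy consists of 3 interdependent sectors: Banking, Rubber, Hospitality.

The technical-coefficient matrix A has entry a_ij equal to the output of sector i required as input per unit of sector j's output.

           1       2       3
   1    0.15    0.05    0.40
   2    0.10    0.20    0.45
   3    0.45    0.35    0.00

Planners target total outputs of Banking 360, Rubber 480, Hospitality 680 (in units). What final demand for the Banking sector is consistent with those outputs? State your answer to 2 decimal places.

I − A =
  [   0.85    -0.05    -0.40]
  [  -0.10     0.80    -0.45]
  [  -0.45    -0.35     1.00]
d = (I − A) x:
  d_1 = (+0.85)·360 + (-0.05)·480 + (-0.40)·680 = 10.00
  d_2 = (-0.10)·360 + (+0.80)·480 + (-0.45)·680 = 42.00
  d_3 = (-0.45)·360 + (-0.35)·480 + (+1.00)·680 = 350.00

d_1 = 10.00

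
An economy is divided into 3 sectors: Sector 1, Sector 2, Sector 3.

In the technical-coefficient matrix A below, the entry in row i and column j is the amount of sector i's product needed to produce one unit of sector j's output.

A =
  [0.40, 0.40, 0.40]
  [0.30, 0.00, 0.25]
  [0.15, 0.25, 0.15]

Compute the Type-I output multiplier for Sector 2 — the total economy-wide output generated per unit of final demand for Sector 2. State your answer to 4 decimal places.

I − A =
  [   0.60    -0.40    -0.40]
  [  -0.30     1.00    -0.25]
  [  -0.15    -0.25     0.85]
Cofactors of I−A, C_ij = (−1)^(i+j)·(minor ij) (rows/columns in the sector order above):
  C_11 = (1.00)(0.85) − (-0.25)(-0.25) = 0.7875
  C_12 = −[(-0.30)(0.85) − (-0.25)(-0.15)] = 0.2925
  C_13 = (-0.30)(-0.25) − (1.00)(-0.15) = 0.2250
  C_21 = −[(-0.40)(0.85) − (-0.40)(-0.25)] = 0.4400
  C_22 = (0.60)(0.85) − (-0.40)(-0.15) = 0.4500
  C_23 = −[(0.60)(-0.25) − (-0.40)(-0.15)] = 0.2100
  C_31 = (-0.40)(-0.25) − (-0.40)(1.00) = 0.5000
  C_32 = −[(0.60)(-0.25) − (-0.40)(-0.30)] = 0.2700
  C_33 = (0.60)(1.00) − (-0.40)(-0.30) = 0.4800
det(I−A) = Σ_j (I−A)_1j·C_1j = (0.60)(0.7875) + (-0.40)(0.2925) + (-0.40)(0.2250) = 0.2655
adj(I−A) = Cᵀ =
  [ 0.7875   0.4400   0.5000]
  [ 0.2925   0.4500   0.2700]
  [ 0.2250   0.2100   0.4800]
(I − A)⁻¹ = adj(I−A) / det(I−A) ≈
  [   2.96610     1.65725     1.88324]
  [   1.10169     1.69492     1.01695]
  [   0.84746     0.79096     1.80791]
The output multiplier for sector j is the column-j sum of the Leontief inverse (I − A)⁻¹ = adj(I−A) / det(I−A).
Column 2 of adj(I−A): (0.4400, 0.4500, 0.2100); det(I−A) = 0.2655.
m_2 = (0.4400 + 0.4500 + 0.2100) / 0.2655 = 1.10 / 0.2655 ≈ 4.1431.

m_2 = 4.1431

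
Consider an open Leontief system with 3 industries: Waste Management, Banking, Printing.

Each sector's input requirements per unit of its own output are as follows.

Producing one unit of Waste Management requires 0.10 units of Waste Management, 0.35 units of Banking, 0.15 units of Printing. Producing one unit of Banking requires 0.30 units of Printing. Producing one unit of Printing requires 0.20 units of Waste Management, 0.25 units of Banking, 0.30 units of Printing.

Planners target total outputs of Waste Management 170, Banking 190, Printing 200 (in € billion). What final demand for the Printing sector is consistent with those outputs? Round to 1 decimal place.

d_P = 57.5

I − A =
  [   0.90     0.00    -0.20]
  [  -0.35     1.00    -0.25]
  [  -0.15    -0.30     0.70]
d = (I − A) x:
  d_W = (+0.90)·170 + (+0.00)·190 + (-0.20)·200 = 113.0
  d_B = (-0.35)·170 + (+1.00)·190 + (-0.25)·200 = 80.5
  d_P = (-0.15)·170 + (-0.30)·190 + (+0.70)·200 = 57.5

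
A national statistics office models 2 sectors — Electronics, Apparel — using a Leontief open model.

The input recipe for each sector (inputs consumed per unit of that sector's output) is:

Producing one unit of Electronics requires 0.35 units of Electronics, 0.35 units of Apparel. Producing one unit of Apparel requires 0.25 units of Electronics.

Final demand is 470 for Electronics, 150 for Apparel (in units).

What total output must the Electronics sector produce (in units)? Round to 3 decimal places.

x_1 = 902.222

I − A =
  [   0.65    -0.25]
  [  -0.35     1.00]
det(I−A) = (0.65)(1.00) − (-0.25)(-0.35) = 0.5625
adj(I−A) = [[1.00, 0.25], [0.35, 0.65]]
(I − A)⁻¹ = adj(I−A) / det(I−A) ≈
  [   1.7778     0.4444]
  [   0.6222     1.1556]
x = (I − A)⁻¹ d = adj(I−A)·d / det(I−A), with det(I−A) = 0.5625:
  x_1 = (1.00·470 + 0.25·150) / 0.5625 = 507.50 / 0.5625 ≈ 902.222
  x_2 = (0.35·470 + 0.65·150) / 0.5625 = 262.00 / 0.5625 ≈ 465.778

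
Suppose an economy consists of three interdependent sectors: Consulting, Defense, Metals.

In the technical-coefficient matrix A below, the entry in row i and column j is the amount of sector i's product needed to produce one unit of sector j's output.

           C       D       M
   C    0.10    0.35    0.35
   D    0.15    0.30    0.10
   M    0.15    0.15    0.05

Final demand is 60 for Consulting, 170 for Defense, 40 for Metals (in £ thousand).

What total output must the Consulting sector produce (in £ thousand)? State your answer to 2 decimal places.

x_C = 238.33

I − A =
  [   0.90    -0.35    -0.35]
  [  -0.15     0.70    -0.10]
  [  -0.15    -0.15     0.95]
Cofactors of I−A, C_ij = (−1)^(i+j)·(minor ij) (rows/columns in the sector order above):
  C_11 = (0.70)(0.95) − (-0.10)(-0.15) = 0.6500
  C_12 = −[(-0.15)(0.95) − (-0.10)(-0.15)] = 0.1575
  C_13 = (-0.15)(-0.15) − (0.70)(-0.15) = 0.1275
  C_21 = −[(-0.35)(0.95) − (-0.35)(-0.15)] = 0.3850
  C_22 = (0.90)(0.95) − (-0.35)(-0.15) = 0.8025
  C_23 = −[(0.90)(-0.15) − (-0.35)(-0.15)] = 0.1875
  C_31 = (-0.35)(-0.10) − (-0.35)(0.70) = 0.2800
  C_32 = −[(0.90)(-0.10) − (-0.35)(-0.15)] = 0.1425
  C_33 = (0.90)(0.70) − (-0.35)(-0.15) = 0.5775
det(I−A) = Σ_j (I−A)_1j·C_1j = (0.90)(0.6500) + (-0.35)(0.1575) + (-0.35)(0.1275) = 0.48525
adj(I−A) = Cᵀ =
  [ 0.6500   0.3850   0.2800]
  [ 0.1575   0.8025   0.1425]
  [ 0.1275   0.1875   0.5775]
(I − A)⁻¹ = adj(I−A) / det(I−A) ≈
  [   1.3395     0.7934     0.5770]
  [   0.3246     1.6538     0.2937]
  [   0.2628     0.3864     1.1901]
x = (I − A)⁻¹ d = adj(I−A)·d / det(I−A), with det(I−A) = 0.48525:
  x_C = (0.6500·60 + 0.3850·170 + 0.2800·40) / 0.48525 = 115.65 / 0.48525 ≈ 238.33
  x_D = (0.1575·60 + 0.8025·170 + 0.1425·40) / 0.48525 = 151.575 / 0.48525 ≈ 312.36
  x_M = (0.1275·60 + 0.1875·170 + 0.5775·40) / 0.48525 = 62.625 / 0.48525 ≈ 129.06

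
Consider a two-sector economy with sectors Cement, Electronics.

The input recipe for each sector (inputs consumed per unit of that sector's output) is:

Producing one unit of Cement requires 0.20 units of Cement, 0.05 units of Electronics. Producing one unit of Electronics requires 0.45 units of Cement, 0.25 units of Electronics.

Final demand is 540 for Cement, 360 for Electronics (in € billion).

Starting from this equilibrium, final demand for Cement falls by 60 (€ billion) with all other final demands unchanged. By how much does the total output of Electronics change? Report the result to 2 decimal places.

Δx_2 = -5.19

I − A =
  [   0.80    -0.45]
  [  -0.05     0.75]
det(I−A) = (0.80)(0.75) − (-0.45)(-0.05) = 0.5775
adj(I−A) = [[0.75, 0.45], [0.05, 0.80]]
(I − A)⁻¹ = adj(I−A) / det(I−A) ≈
  [   1.2987     0.7792]
  [   0.0866     1.3853]
Δx = (I − A)⁻¹ Δd with Δd having -60 in the Cement component and 0 elsewhere.
So Δx_2 = L_21 · (-60), where L_21 = adj(I−A)_21 / det(I−A) = 0.05 / 0.5775.
Δx_2 = 0.05 × (-60) / 0.5775 = -3.00 / 0.5775 ≈ -5.19.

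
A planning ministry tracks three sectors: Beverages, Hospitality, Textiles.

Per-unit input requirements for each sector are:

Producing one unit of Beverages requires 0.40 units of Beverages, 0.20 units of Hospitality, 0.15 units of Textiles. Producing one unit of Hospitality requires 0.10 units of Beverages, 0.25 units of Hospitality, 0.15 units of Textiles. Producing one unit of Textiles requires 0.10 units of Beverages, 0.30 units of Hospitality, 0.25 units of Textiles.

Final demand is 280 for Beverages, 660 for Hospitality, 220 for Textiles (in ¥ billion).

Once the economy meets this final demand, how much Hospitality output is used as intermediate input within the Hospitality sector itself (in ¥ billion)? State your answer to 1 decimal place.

I − A =
  [   0.60    -0.10    -0.10]
  [  -0.20     0.75    -0.30]
  [  -0.15    -0.15     0.75]
Cofactors of I−A, C_ij = (−1)^(i+j)·(minor ij) (rows/columns in the sector order above):
  C_11 = (0.75)(0.75) − (-0.30)(-0.15) = 0.5175
  C_12 = −[(-0.20)(0.75) − (-0.30)(-0.15)] = 0.1950
  C_13 = (-0.20)(-0.15) − (0.75)(-0.15) = 0.1425
  C_21 = −[(-0.10)(0.75) − (-0.10)(-0.15)] = 0.0900
  C_22 = (0.60)(0.75) − (-0.10)(-0.15) = 0.4350
  C_23 = −[(0.60)(-0.15) − (-0.10)(-0.15)] = 0.1050
  C_31 = (-0.10)(-0.30) − (-0.10)(0.75) = 0.1050
  C_32 = −[(0.60)(-0.30) − (-0.10)(-0.20)] = 0.2000
  C_33 = (0.60)(0.75) − (-0.10)(-0.20) = 0.4300
det(I−A) = Σ_j (I−A)_1j·C_1j = (0.60)(0.5175) + (-0.10)(0.1950) + (-0.10)(0.1425) = 0.27675
adj(I−A) = Cᵀ =
  [ 0.5175   0.0900   0.1050]
  [ 0.1950   0.4350   0.2000]
  [ 0.1425   0.1050   0.4300]
(I − A)⁻¹ = adj(I−A) / det(I−A) ≈
  [   1.8699     0.3252     0.3794]
  [   0.7046     1.5718     0.7227]
  [   0.5149     0.3794     1.5537]
First solve x = (I − A)⁻¹ d = adj(I−A)·d / det(I−A); in particular x_H = (0.1950·280 + 0.4350·660 + 0.2000·220) / 0.27675 = 385.70 / 0.27675 ≈ 1393.677.
Intermediate flow from H to H: z_HH = a_HH · x_H = 0.25 × 385.70 / 0.27675 = 96.425 / 0.27675 ≈ 348.4.

z_HH = 348.4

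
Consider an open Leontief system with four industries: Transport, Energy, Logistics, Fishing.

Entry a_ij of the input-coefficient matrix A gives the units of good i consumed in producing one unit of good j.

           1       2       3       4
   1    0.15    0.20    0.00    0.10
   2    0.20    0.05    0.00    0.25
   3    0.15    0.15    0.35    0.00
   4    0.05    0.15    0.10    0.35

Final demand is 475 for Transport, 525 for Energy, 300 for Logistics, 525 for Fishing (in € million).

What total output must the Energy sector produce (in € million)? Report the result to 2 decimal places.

I − A =
  [   0.85    -0.20     0.00    -0.10]
  [  -0.20     0.95     0.00    -0.25]
  [  -0.15    -0.15     0.65     0.00]
  [  -0.05    -0.15    -0.10     0.65]
Compute the cofactors C_ij = (−1)^(i+j)·(3×3 minor ij) of I−A; the adjugate is their transpose:
adj(I−A) = Cᵀ =
  [ 0.373250   0.095750   0.014500   0.094250]
  [ 0.096375   0.354375   0.023250   0.151125]
  [ 0.108375   0.103875   0.456750   0.056625]
  [ 0.067625   0.105125   0.076750   0.498875]
det(I−A) = Σ_j (I−A)_1j·C_1j = (0.85)(0.373250) + (-0.20)(0.096375) + (0.00)(0.108375) + (-0.10)(0.067625) = 0.291225
(I − A)⁻¹ = adj(I−A) / det(I−A) ≈
  [   1.2817     0.3288     0.0498     0.3236]
  [   0.3309     1.2168     0.0798     0.5189]
  [   0.3721     0.3567     1.5684     0.1944]
  [   0.2322     0.3610     0.2635     1.7130]
x = (I − A)⁻¹ d = adj(I−A)·d / det(I−A), with det(I−A) = 0.291225:
  x_1 = (0.373250·475 + 0.095750·525 + 0.014500·300 + 0.094250·525) / 0.291225 = 281.39375 / 0.291225 ≈ 966.24
  x_2 = (0.096375·475 + 0.354375·525 + 0.023250·300 + 0.151125·525) / 0.291225 = 318.140625 / 0.291225 ≈ 1092.42
  x_3 = (0.108375·475 + 0.103875·525 + 0.456750·300 + 0.056625·525) / 0.291225 = 272.765625 / 0.291225 ≈ 936.61
  x_4 = (0.067625·475 + 0.105125·525 + 0.076750·300 + 0.498875·525) / 0.291225 = 372.246875 / 0.291225 ≈ 1278.21

x_2 = 1092.42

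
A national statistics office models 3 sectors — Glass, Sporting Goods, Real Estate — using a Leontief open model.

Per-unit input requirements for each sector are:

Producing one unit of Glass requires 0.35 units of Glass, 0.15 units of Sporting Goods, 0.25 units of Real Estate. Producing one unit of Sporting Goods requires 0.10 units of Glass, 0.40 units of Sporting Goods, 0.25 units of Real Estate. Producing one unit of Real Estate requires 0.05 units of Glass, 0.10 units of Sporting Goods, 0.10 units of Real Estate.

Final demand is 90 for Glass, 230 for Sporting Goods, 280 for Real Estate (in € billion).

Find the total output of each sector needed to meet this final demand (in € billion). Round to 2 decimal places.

I − A =
  [   0.65    -0.10    -0.05]
  [  -0.15     0.60    -0.10]
  [  -0.25    -0.25     0.90]
Cofactors of I−A, C_ij = (−1)^(i+j)·(minor ij) (rows/columns in the sector order above):
  C_11 = (0.60)(0.90) − (-0.10)(-0.25) = 0.5150
  C_12 = −[(-0.15)(0.90) − (-0.10)(-0.25)] = 0.1600
  C_13 = (-0.15)(-0.25) − (0.60)(-0.25) = 0.1875
  C_21 = −[(-0.10)(0.90) − (-0.05)(-0.25)] = 0.1025
  C_22 = (0.65)(0.90) − (-0.05)(-0.25) = 0.5725
  C_23 = −[(0.65)(-0.25) − (-0.10)(-0.25)] = 0.1875
  C_31 = (-0.10)(-0.10) − (-0.05)(0.60) = 0.0400
  C_32 = −[(0.65)(-0.10) − (-0.05)(-0.15)] = 0.0725
  C_33 = (0.65)(0.60) − (-0.10)(-0.15) = 0.3750
det(I−A) = Σ_j (I−A)_1j·C_1j = (0.65)(0.5150) + (-0.10)(0.1600) + (-0.05)(0.1875) = 0.309375
adj(I−A) = Cᵀ =
  [ 0.5150   0.1025   0.0400]
  [ 0.1600   0.5725   0.0725]
  [ 0.1875   0.1875   0.3750]
(I − A)⁻¹ = adj(I−A) / det(I−A) ≈
  [   1.6646     0.3313     0.1293]
  [   0.5172     1.8505     0.2343]
  [   0.6061     0.6061     1.2121]
x = (I − A)⁻¹ d = adj(I−A)·d / det(I−A), with det(I−A) = 0.309375:
  x_G = (0.5150·90 + 0.1025·230 + 0.0400·280) / 0.309375 = 81.125 / 0.309375 ≈ 262.22
  x_S = (0.1600·90 + 0.5725·230 + 0.0725·280) / 0.309375 = 166.375 / 0.309375 ≈ 537.78
  x_R = (0.1875·90 + 0.1875·230 + 0.3750·280) / 0.309375 = 165.00 / 0.309375 ≈ 533.33

x_G = 262.22, x_S = 537.78, x_R = 533.33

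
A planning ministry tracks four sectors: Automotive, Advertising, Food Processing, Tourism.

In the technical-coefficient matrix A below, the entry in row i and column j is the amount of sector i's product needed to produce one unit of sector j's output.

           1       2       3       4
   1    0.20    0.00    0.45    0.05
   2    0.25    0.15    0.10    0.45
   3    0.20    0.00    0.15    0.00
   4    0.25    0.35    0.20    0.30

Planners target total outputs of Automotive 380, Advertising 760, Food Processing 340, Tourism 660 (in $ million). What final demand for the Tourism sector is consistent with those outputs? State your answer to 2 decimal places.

I − A =
  [   0.80     0.00    -0.45    -0.05]
  [  -0.25     0.85    -0.10    -0.45]
  [  -0.20     0.00     0.85     0.00]
  [  -0.25    -0.35    -0.20     0.70]
d = (I − A) x:
  d_1 = (+0.80)·380 + (+0.00)·760 + (-0.45)·340 + (-0.05)·660 = 118.00
  d_2 = (-0.25)·380 + (+0.85)·760 + (-0.10)·340 + (-0.45)·660 = 220.00
  d_3 = (-0.20)·380 + (+0.00)·760 + (+0.85)·340 + (+0.00)·660 = 213.00
  d_4 = (-0.25)·380 + (-0.35)·760 + (-0.20)·340 + (+0.70)·660 = 33.00

d_4 = 33.00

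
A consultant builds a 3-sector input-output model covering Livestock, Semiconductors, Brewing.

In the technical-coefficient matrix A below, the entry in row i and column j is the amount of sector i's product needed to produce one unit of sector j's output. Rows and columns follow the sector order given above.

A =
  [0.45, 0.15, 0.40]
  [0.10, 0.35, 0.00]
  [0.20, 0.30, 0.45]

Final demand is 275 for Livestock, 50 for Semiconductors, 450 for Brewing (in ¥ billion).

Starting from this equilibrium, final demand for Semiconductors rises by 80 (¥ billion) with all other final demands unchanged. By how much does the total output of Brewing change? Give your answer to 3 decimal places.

I − A =
  [   0.55    -0.15    -0.40]
  [  -0.10     0.65     0.00]
  [  -0.20    -0.30     0.55]
Cofactors of I−A, C_ij = (−1)^(i+j)·(minor ij) (rows/columns in the sector order above):
  C_11 = (0.65)(0.55) − (0.00)(-0.30) = 0.3575
  C_12 = −[(-0.10)(0.55) − (0.00)(-0.20)] = 0.0550
  C_13 = (-0.10)(-0.30) − (0.65)(-0.20) = 0.1600
  C_21 = −[(-0.15)(0.55) − (-0.40)(-0.30)] = 0.2025
  C_22 = (0.55)(0.55) − (-0.40)(-0.20) = 0.2225
  C_23 = −[(0.55)(-0.30) − (-0.15)(-0.20)] = 0.1950
  C_31 = (-0.15)(0.00) − (-0.40)(0.65) = 0.2600
  C_32 = −[(0.55)(0.00) − (-0.40)(-0.10)] = 0.0400
  C_33 = (0.55)(0.65) − (-0.15)(-0.10) = 0.3425
det(I−A) = Σ_j (I−A)_1j·C_1j = (0.55)(0.3575) + (-0.15)(0.0550) + (-0.40)(0.1600) = 0.124375
adj(I−A) = Cᵀ =
  [ 0.3575   0.2025   0.2600]
  [ 0.0550   0.2225   0.0400]
  [ 0.1600   0.1950   0.3425]
(I − A)⁻¹ = adj(I−A) / det(I−A) ≈
  [   2.8744     1.6281     2.0905]
  [   0.4422     1.7889     0.3216]
  [   1.2864     1.5678     2.7538]
Δx = (I − A)⁻¹ Δd with Δd having +80 in the Semiconductors component and 0 elsewhere.
So Δx_3 = L_32 · (+80), where L_32 = adj(I−A)_32 / det(I−A) = 0.1950 / 0.124375.
Δx_3 = 0.1950 × (+80) / 0.124375 = 15.60 / 0.124375 ≈ 125.427.

Δx_3 = 125.427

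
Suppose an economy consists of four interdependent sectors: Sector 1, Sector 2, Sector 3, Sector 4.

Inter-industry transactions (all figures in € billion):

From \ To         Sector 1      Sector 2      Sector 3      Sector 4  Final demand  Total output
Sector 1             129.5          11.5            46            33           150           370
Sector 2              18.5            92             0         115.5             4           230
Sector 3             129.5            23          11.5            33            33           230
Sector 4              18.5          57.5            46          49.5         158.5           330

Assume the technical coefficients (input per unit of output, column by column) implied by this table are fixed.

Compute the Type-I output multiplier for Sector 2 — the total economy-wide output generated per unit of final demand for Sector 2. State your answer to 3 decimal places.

m_2 = 3.805

Technical coefficients a_ij = z_ij / X_j:
  a_11 = 129.5/370 = 0.35, a_21 = 18.5/370 = 0.05, a_31 = 129.5/370 = 0.35, a_41 = 18.5/370 = 0.05
  a_12 = 11.5/230 = 0.05, a_22 = 92/230 = 0.40, a_32 = 23/230 = 0.10, a_42 = 57.5/230 = 0.25
  a_13 = 46/230 = 0.20, a_23 = 0/230 = 0.00, a_33 = 11.5/230 = 0.05, a_43 = 46/230 = 0.20
  a_14 = 33/330 = 0.10, a_24 = 115.5/330 = 0.35, a_34 = 33/330 = 0.10, a_44 = 49.5/330 = 0.15
I − A =
  [   0.65    -0.05    -0.20    -0.10]
  [  -0.05     0.60     0.00    -0.35]
  [  -0.35    -0.10     0.95    -0.10]
  [  -0.05    -0.25    -0.20     0.85]
Compute the cofactors C_ij = (−1)^(i+j)·(3×3 minor ij) of I−A; the adjugate is their transpose:
adj(I−A) = Cᵀ =
  [ 0.382375   0.087125   0.100000   0.092625]
  [ 0.080500   0.439625   0.058500   0.197375]
  [ 0.158125   0.094875   0.267375   0.089125]
  [ 0.083375   0.156750   0.086000   0.325125]
det(I−A) = Σ_j (I−A)_1j·C_1j = (0.65)(0.382375) + (-0.05)(0.080500) + (-0.20)(0.158125) + (-0.10)(0.083375) = 0.20455625
(I − A)⁻¹ = adj(I−A) / det(I−A) ≈
  [   1.8693     0.4259     0.4889     0.4528]
  [   0.3935     2.1492     0.2860     0.9649]
  [   0.7730     0.4638     1.3071     0.4357]
  [   0.4076     0.7663     0.4204     1.5894]
The output multiplier for sector j is the column-j sum of the Leontief inverse (I − A)⁻¹ = adj(I−A) / det(I−A).
Column 2 of adj(I−A): (0.087125, 0.439625, 0.094875, 0.156750); det(I−A) = 0.20455625.
m_2 = (0.087125 + 0.439625 + 0.094875 + 0.156750) / 0.20455625 = 0.778375 / 0.20455625 ≈ 3.805.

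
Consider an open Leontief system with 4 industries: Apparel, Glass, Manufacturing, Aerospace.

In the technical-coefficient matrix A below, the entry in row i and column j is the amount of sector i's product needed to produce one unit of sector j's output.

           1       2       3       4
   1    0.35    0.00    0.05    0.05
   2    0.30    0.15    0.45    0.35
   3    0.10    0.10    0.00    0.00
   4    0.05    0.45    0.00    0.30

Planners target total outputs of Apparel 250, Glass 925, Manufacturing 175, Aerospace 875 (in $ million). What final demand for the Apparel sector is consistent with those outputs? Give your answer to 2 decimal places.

I − A =
  [   0.65     0.00    -0.05    -0.05]
  [  -0.30     0.85    -0.45    -0.35]
  [  -0.10    -0.10     1.00     0.00]
  [  -0.05    -0.45     0.00     0.70]
d = (I − A) x:
  d_1 = (+0.65)·250 + (+0.00)·925 + (-0.05)·175 + (-0.05)·875 = 110.00
  d_2 = (-0.30)·250 + (+0.85)·925 + (-0.45)·175 + (-0.35)·875 = 326.25
  d_3 = (-0.10)·250 + (-0.10)·925 + (+1.00)·175 + (+0.00)·875 = 57.50
  d_4 = (-0.05)·250 + (-0.45)·925 + (+0.00)·175 + (+0.70)·875 = 183.75

d_1 = 110.00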